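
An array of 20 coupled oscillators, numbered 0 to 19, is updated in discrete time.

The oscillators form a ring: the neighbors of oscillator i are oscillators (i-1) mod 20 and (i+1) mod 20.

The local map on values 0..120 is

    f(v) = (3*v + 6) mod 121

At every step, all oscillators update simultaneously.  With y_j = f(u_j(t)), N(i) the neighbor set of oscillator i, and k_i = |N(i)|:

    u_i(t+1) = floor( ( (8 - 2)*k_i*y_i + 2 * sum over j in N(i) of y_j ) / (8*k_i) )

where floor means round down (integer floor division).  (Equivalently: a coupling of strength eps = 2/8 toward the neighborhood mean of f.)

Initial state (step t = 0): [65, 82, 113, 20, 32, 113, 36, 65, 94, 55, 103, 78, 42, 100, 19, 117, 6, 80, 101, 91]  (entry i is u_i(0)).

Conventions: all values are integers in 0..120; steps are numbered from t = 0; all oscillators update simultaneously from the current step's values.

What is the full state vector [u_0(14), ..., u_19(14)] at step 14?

Answer: [82, 30, 33, 72, 53, 15, 33, 58, 101, 60, 17, 41, 42, 37, 27, 51, 49, 65, 58, 82]

Derivation:
t=0: [65, 82, 113, 20, 32, 113, 36, 65, 94, 55, 103, 78, 42, 100, 19, 117, 6, 80, 101, 91]
t=1: [65, 30, 86, 75, 97, 104, 108, 80, 50, 52, 75, 99, 31, 57, 69, 97, 32, 14, 55, 46]
t=2: [74, 84, 42, 92, 64, 74, 76, 18, 31, 48, 95, 71, 88, 65, 82, 65, 89, 55, 46, 33]
t=3: [95, 26, 15, 41, 76, 104, 105, 71, 85, 40, 52, 83, 43, 64, 27, 65, 39, 44, 36, 95]
t=4: [53, 75, 49, 26, 95, 81, 81, 85, 27, 11, 33, 16, 21, 70, 84, 71, 13, 27, 93, 57]
t=5: [53, 92, 48, 73, 48, 12, 8, 26, 72, 53, 90, 62, 70, 81, 36, 81, 56, 76, 50, 52]
t=6: [43, 39, 39, 85, 40, 38, 38, 79, 91, 49, 39, 69, 81, 31, 87, 26, 54, 95, 45, 40]
t=7: [11, 3, 4, 15, 21, 105, 105, 20, 31, 28, 17, 70, 29, 78, 41, 72, 51, 45, 21, 8]
t=8: [34, 18, 21, 49, 68, 77, 77, 71, 93, 87, 65, 90, 96, 101, 33, 81, 43, 28, 58, 36]
t=9: [102, 67, 63, 43, 85, 112, 113, 93, 47, 34, 67, 42, 51, 69, 88, 20, 22, 76, 69, 106]
t=10: [73, 82, 68, 22, 28, 90, 95, 48, 38, 95, 79, 23, 41, 77, 40, 62, 76, 105, 93, 81]
t=11: [80, 31, 77, 76, 80, 42, 44, 42, 99, 51, 16, 57, 29, 88, 27, 68, 103, 78, 43, 23]
t=12: [24, 89, 113, 99, 18, 10, 15, 18, 51, 42, 52, 60, 80, 43, 79, 86, 80, 100, 34, 58]
t=13: [69, 45, 88, 66, 57, 40, 50, 56, 37, 18, 40, 54, 12, 11, 5, 17, 13, 62, 96, 67]
t=14: [82, 30, 33, 72, 53, 15, 33, 58, 101, 60, 17, 41, 42, 37, 27, 51, 49, 65, 58, 82]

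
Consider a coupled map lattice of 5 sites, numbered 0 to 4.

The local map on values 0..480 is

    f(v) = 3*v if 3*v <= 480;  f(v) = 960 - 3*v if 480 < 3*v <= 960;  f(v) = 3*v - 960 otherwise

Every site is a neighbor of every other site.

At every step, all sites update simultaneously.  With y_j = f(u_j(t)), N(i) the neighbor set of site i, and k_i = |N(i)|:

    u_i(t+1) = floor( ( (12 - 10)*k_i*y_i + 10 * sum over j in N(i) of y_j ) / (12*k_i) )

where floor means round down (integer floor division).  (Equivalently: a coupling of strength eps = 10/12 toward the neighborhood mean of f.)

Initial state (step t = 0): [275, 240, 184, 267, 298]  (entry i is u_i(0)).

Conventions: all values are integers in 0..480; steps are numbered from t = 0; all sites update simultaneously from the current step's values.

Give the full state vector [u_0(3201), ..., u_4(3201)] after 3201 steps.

Simulating step by step:
t=0: [275, 240, 184, 267, 298]
t=1: [204, 200, 193, 203, 207]
t=2: [356, 355, 354, 356, 356]
t=3: [106, 106, 106, 106, 106]
t=4: [318, 318, 318, 318, 318]
t=5: [6, 6, 6, 6, 6]
t=6: [18, 18, 18, 18, 18]
t=7: [54, 54, 54, 54, 54]
t=8: [162, 162, 162, 162, 162]
t=9: [474, 474, 474, 474, 474]
t=10: [462, 462, 462, 462, 462]
t=11: [426, 426, 426, 426, 426]
t=12: [318, 318, 318, 318, 318]

Answer: [474, 474, 474, 474, 474]
Key observation: The state at step 4, [318, 318, 318, 318, 318], reappears at step 12: the system is in a cycle of period 8 from step 4 on.  Therefore the state at step 3201 equals the state at step 4 + ((3201 - 4) mod 8) = 9, which is [474, 474, 474, 474, 474].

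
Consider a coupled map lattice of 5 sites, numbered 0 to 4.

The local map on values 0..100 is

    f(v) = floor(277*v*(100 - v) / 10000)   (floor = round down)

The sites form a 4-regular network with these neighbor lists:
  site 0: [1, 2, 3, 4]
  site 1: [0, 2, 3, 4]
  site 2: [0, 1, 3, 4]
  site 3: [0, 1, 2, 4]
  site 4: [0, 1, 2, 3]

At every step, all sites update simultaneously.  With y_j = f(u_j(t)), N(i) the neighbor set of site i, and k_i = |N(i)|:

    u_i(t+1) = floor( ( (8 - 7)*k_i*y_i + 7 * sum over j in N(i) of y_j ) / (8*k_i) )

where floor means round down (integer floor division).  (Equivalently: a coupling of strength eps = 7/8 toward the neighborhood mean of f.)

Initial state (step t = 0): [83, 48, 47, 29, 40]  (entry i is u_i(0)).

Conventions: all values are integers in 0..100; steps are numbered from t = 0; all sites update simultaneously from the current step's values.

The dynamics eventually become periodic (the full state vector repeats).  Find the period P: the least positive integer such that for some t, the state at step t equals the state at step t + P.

Answer: 2
Key observation: The state at step 5, [63, 63, 63, 63, 63], reappears at step 7 — and no state repeats earlier — so the cycle the system enters has period 2.

Derivation:
t=0: [83, 48, 47, 29, 40]
t=1: [61, 59, 59, 60, 59]
t=2: [66, 66, 66, 66, 66]
t=3: [62, 62, 62, 62, 62]
t=4: [65, 65, 65, 65, 65]
t=5: [63, 63, 63, 63, 63]
t=6: [64, 64, 64, 64, 64]
t=7: [63, 63, 63, 63, 63]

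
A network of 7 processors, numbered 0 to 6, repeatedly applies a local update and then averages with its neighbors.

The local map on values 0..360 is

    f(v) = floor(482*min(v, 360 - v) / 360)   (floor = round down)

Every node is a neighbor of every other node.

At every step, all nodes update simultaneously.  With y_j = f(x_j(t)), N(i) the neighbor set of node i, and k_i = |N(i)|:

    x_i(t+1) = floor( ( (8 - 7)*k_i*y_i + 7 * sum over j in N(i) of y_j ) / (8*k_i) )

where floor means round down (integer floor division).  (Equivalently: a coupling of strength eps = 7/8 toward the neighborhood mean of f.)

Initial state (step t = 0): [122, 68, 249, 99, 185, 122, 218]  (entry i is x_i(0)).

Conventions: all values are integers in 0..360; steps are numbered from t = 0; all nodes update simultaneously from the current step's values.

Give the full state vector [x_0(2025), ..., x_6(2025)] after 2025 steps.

Simulating step by step:
t=0: [122, 68, 249, 99, 185, 122, 218]
t=1: [160, 161, 160, 160, 158, 160, 159]
t=2: [213, 213, 213, 213, 213, 213, 213]
t=3: [196, 196, 196, 196, 196, 196, 196]
t=4: [219, 219, 219, 219, 219, 219, 219]
t=5: [188, 188, 188, 188, 188, 188, 188]
t=6: [230, 230, 230, 230, 230, 230, 230]
t=7: [174, 174, 174, 174, 174, 174, 174]
t=8: [232, 232, 232, 232, 232, 232, 232]
t=9: [171, 171, 171, 171, 171, 171, 171]
t=10: [228, 228, 228, 228, 228, 228, 228]
t=11: [176, 176, 176, 176, 176, 176, 176]
t=12: [235, 235, 235, 235, 235, 235, 235]
t=13: [167, 167, 167, 167, 167, 167, 167]
t=14: [223, 223, 223, 223, 223, 223, 223]
t=15: [183, 183, 183, 183, 183, 183, 183]
t=16: [236, 236, 236, 236, 236, 236, 236]
t=17: [166, 166, 166, 166, 166, 166, 166]
t=18: [222, 222, 222, 222, 222, 222, 222]
t=19: [184, 184, 184, 184, 184, 184, 184]
t=20: [235, 235, 235, 235, 235, 235, 235]

Answer: [166, 166, 166, 166, 166, 166, 166]
Key observation: The state at step 12, [235, 235, 235, 235, 235, 235, 235], reappears at step 20: the system is in a cycle of period 8 from step 12 on.  Therefore the state at step 2025 equals the state at step 12 + ((2025 - 12) mod 8) = 17, which is [166, 166, 166, 166, 166, 166, 166].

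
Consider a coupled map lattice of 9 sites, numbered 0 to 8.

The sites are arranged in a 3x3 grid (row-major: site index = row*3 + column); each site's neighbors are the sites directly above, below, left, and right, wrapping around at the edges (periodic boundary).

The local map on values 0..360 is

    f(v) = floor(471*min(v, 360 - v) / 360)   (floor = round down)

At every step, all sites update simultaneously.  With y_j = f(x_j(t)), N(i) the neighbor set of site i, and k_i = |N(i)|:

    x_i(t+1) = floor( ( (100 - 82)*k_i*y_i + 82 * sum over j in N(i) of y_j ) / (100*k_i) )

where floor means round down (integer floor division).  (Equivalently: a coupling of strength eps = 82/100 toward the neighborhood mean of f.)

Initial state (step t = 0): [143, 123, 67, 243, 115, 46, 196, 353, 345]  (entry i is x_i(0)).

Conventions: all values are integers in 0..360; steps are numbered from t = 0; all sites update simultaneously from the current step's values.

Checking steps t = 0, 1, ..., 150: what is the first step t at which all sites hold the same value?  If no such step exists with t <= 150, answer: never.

Answer: 10
Key observation: Synchronization is absorbing here: once all sites are equal they stay equal, and step 10 is the first all-equal step.

Derivation:
t=0: [143, 123, 67, 243, 115, 46, 196, 353, 345]  (not all equal)
t=1: [159, 117, 102, 152, 105, 94, 113, 112, 79]  (not all equal)
t=2: [166, 155, 144, 161, 151, 139, 160, 136, 130]  (not all equal)
t=3: [204, 196, 191, 202, 193, 189, 196, 191, 185]  (not all equal)
t=4: [211, 215, 217, 213, 216, 219, 214, 218, 221]  (not all equal)
t=5: [190, 188, 187, 189, 187, 186, 188, 186, 185]  (not all equal)
t=6: [224, 225, 225, 224, 225, 225, 225, 226, 226]  (not all equal)
t=7: [176, 176, 176, 176, 176, 176, 176, 175, 175]  (not all equal)
t=8: [230, 229, 229, 230, 229, 229, 229, 229, 229]  (not all equal)
t=9: [170, 170, 170, 170, 170, 170, 170, 171, 171]  (not all equal)
t=10: [222, 222, 222, 222, 222, 222, 222, 222, 222]  (all equal)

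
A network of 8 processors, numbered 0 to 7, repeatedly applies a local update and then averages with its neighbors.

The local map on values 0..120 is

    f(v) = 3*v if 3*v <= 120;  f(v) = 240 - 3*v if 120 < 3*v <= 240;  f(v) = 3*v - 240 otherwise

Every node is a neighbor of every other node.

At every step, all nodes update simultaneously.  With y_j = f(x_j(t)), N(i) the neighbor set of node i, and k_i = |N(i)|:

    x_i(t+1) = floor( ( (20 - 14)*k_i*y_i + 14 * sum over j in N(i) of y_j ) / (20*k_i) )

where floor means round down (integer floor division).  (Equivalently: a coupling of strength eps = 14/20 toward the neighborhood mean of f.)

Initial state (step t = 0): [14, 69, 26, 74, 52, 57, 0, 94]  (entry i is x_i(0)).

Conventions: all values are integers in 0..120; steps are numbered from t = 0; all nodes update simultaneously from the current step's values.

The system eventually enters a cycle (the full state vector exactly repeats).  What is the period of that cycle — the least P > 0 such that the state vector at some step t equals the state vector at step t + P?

Simulating step by step:
t=0: [14, 69, 26, 74, 52, 57, 0, 94]
t=1: [45, 43, 52, 40, 53, 50, 36, 45]
t=2: [101, 102, 97, 104, 96, 98, 102, 101]
t=3: [60, 61, 58, 62, 57, 59, 61, 60]
t=4: [60, 60, 61, 59, 62, 61, 60, 60]
t=5: [59, 59, 58, 59, 57, 58, 59, 59]
t=6: [64, 64, 64, 64, 65, 64, 64, 64]
t=7: [47, 47, 47, 47, 47, 47, 47, 47]
t=8: [99, 99, 99, 99, 99, 99, 99, 99]
t=9: [57, 57, 57, 57, 57, 57, 57, 57]
t=10: [69, 69, 69, 69, 69, 69, 69, 69]
t=11: [33, 33, 33, 33, 33, 33, 33, 33]
t=12: [99, 99, 99, 99, 99, 99, 99, 99]

Answer: 4
Key observation: The state at step 8, [99, 99, 99, 99, 99, 99, 99, 99], reappears at step 12 — and no state repeats earlier — so the cycle the system enters has period 4.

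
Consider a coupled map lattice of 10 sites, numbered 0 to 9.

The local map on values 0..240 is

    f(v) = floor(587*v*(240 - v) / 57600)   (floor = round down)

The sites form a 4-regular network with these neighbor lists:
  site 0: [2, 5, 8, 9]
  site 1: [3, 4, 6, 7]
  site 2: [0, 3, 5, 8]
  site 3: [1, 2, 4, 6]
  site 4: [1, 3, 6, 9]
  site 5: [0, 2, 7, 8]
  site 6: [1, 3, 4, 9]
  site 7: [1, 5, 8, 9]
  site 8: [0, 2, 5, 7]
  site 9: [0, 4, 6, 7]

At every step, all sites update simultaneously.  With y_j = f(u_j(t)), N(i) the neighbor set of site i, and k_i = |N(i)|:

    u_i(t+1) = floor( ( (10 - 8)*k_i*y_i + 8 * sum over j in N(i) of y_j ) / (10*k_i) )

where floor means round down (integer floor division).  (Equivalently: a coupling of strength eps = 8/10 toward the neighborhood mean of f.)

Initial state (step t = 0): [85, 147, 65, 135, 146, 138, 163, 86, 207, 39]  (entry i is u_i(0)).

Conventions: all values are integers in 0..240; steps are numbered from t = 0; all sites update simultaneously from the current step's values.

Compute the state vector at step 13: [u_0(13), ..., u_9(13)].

Simulating step by step:
t=0: [85, 147, 65, 135, 146, 138, 163, 86, 207, 39]
t=1: [108, 136, 121, 132, 125, 119, 125, 112, 119, 122]
t=2: [145, 145, 145, 145, 145, 145, 145, 145, 145, 145]
t=3: [140, 140, 140, 140, 140, 140, 140, 140, 140, 140]
t=4: [142, 142, 142, 142, 142, 142, 142, 142, 142, 142]
t=5: [141, 141, 141, 141, 141, 141, 141, 141, 141, 141]
t=6: [142, 142, 142, 142, 142, 142, 142, 142, 142, 142]
t=7: [141, 141, 141, 141, 141, 141, 141, 141, 141, 141]
t=8: [142, 142, 142, 142, 142, 142, 142, 142, 142, 142]
t=9: [141, 141, 141, 141, 141, 141, 141, 141, 141, 141]
t=10: [142, 142, 142, 142, 142, 142, 142, 142, 142, 142]
t=11: [141, 141, 141, 141, 141, 141, 141, 141, 141, 141]
t=12: [142, 142, 142, 142, 142, 142, 142, 142, 142, 142]
t=13: [141, 141, 141, 141, 141, 141, 141, 141, 141, 141]

Answer: [141, 141, 141, 141, 141, 141, 141, 141, 141, 141]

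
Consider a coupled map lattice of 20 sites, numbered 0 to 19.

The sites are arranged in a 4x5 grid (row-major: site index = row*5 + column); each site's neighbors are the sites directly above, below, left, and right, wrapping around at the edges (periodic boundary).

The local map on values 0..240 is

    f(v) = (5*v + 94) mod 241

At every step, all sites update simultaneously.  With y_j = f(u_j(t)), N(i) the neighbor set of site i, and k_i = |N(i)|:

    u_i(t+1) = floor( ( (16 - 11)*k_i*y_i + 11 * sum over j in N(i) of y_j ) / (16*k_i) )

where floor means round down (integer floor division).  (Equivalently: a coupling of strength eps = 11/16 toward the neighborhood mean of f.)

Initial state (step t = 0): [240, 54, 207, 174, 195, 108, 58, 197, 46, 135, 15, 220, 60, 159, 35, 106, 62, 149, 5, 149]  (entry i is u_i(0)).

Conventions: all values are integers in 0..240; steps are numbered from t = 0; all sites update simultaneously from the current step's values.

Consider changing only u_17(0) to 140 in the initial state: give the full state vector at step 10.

Answer: [64, 31, 78, 137, 115, 132, 95, 85, 170, 143, 151, 127, 116, 133, 144, 103, 96, 91, 158, 119]
Key observation: This trace re-runs the system from the modified initial state.

Derivation:
t=0: [240, 54, 207, 174, 195, 108, 58, 197, 46, 135, 15, 220, 60, 159, 35, 106, 62, 140, 5, 149]
t=1: [117, 134, 104, 81, 75, 124, 151, 129, 82, 77, 147, 179, 147, 117, 94, 136, 148, 125, 97, 103]
t=2: [156, 110, 94, 87, 170, 187, 93, 71, 87, 171, 100, 84, 114, 114, 140, 108, 95, 150, 129, 118]
t=3: [150, 118, 118, 77, 176, 117, 104, 131, 128, 140, 90, 88, 150, 111, 146, 142, 107, 100, 99, 142]
t=4: [122, 166, 162, 131, 90, 127, 123, 88, 89, 77, 93, 95, 99, 110, 97, 95, 122, 134, 136, 76]
t=5: [130, 209, 111, 68, 142, 133, 130, 114, 99, 112, 71, 135, 92, 104, 152, 156, 140, 109, 95, 123]
t=6: [82, 102, 173, 136, 130, 83, 82, 119, 150, 114, 127, 78, 111, 109, 167, 137, 113, 117, 149, 148]
t=7: [45, 116, 172, 100, 69, 48, 68, 158, 140, 121, 51, 64, 148, 153, 142, 71, 120, 181, 124, 103]
t=8: [143, 182, 158, 160, 153, 131, 166, 154, 129, 143, 129, 161, 121, 127, 126, 155, 170, 146, 142, 163]
t=9: [86, 127, 128, 121, 133, 74, 128, 146, 74, 57, 64, 167, 140, 56, 50, 133, 148, 148, 105, 120]
t=10: [64, 31, 78, 137, 115, 132, 95, 85, 170, 143, 151, 127, 116, 133, 144, 103, 96, 91, 158, 119]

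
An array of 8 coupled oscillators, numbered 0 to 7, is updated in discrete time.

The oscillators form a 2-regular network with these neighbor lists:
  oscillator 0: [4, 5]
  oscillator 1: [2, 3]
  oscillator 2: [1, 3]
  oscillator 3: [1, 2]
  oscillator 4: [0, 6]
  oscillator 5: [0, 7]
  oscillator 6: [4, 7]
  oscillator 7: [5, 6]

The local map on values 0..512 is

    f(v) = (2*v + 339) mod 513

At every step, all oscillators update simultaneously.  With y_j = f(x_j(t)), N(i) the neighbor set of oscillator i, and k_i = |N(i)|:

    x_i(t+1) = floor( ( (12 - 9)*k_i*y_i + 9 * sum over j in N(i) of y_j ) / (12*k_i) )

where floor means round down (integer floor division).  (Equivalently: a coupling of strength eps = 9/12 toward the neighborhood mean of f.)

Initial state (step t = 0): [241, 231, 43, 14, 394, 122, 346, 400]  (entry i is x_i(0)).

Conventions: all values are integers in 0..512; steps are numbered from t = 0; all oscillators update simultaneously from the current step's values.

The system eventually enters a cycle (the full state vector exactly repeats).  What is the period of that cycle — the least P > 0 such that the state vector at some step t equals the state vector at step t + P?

Answer: 18
Key observation: The state at step 30, [94, 202, 202, 202, 94, 100, 100, 104], reappears at step 48 — and no state repeats earlier — so the cycle the system enters has period 18.

Derivation:
t=0: [241, 231, 43, 14, 394, 122, 346, 400]
t=1: [141, 369, 351, 359, 142, 175, 81, 56]
t=2: [134, 30, 34, 32, 255, 253, 335, 366]
t=3: [274, 403, 402, 403, 305, 135, 266, 321]
t=4: [293, 118, 118, 118, 383, 339, 428, 287]
t=5: [321, 62, 62, 62, 237, 430, 221, 352]
t=6: [294, 463, 463, 463, 351, 225, 185, 169]
t=7: [212, 239, 239, 239, 232, 285, 116, 218]
t=8: [319, 304, 304, 304, 188, 291, 221, 235]
t=9: [344, 434, 434, 434, 325, 387, 253, 327]
t=10: [211, 181, 181, 181, 243, 202, 441, 277]
t=11: [265, 188, 188, 188, 244, 293, 308, 254]
t=12: [361, 202, 202, 202, 377, 361, 353, 403]
t=13: [47, 230, 230, 230, 37, 66, 74, 50]
t=14: [439, 286, 286, 286, 448, 444, 441, 469]
t=15: [201, 398, 398, 398, 197, 216, 221, 211]
t=16: [236, 109, 109, 109, 241, 243, 242, 259]
t=17: [307, 44, 44, 44, 305, 318, 322, 319]
t=18: [446, 427, 427, 427, 450, 454, 455, 465]
t=19: [214, 167, 167, 167, 213, 223, 226, 227]
t=20: [260, 160, 160, 160, 262, 268, 269, 276]
t=21: [353, 146, 146, 146, 353, 362, 364, 366]
t=22: [25, 118, 118, 118, 27, 33, 34, 40]
t=23: [396, 62, 62, 62, 396, 404, 406, 409]
t=24: [111, 463, 463, 463, 112, 118, 119, 125]
t=25: [54, 239, 239, 239, 54, 62, 63, 66]
t=26: [453, 304, 304, 304, 453, 460, 460, 465]
t=27: [224, 434, 434, 434, 224, 231, 231, 235]
t=28: [279, 181, 181, 181, 279, 285, 285, 290]
t=29: [388, 188, 188, 188, 388, 395, 395, 398]
t=30: [94, 202, 202, 202, 94, 100, 100, 104]
t=31: [18, 230, 230, 230, 18, 24, 24, 28]
t=32: [379, 286, 286, 286, 379, 385, 385, 389]
t=33: [75, 398, 398, 398, 75, 81, 81, 85]
t=34: [493, 109, 109, 109, 493, 499, 499, 503]
t=35: [303, 44, 44, 44, 303, 309, 309, 313]
t=36: [436, 427, 427, 427, 436, 442, 442, 446]
t=37: [189, 167, 167, 167, 189, 195, 195, 199]
t=38: [208, 160, 160, 160, 208, 214, 214, 218]
t=39: [246, 146, 146, 146, 246, 252, 252, 256]
t=40: [322, 118, 118, 118, 322, 328, 328, 332]
t=41: [474, 62, 62, 62, 474, 480, 480, 484]
t=42: [265, 463, 463, 463, 265, 271, 271, 275]
t=43: [360, 239, 239, 239, 360, 366, 366, 370]
t=44: [37, 304, 304, 304, 37, 43, 43, 47]
t=45: [417, 434, 434, 434, 417, 423, 423, 427]
t=46: [151, 181, 181, 181, 151, 157, 157, 161]
t=47: [132, 188, 188, 188, 132, 138, 138, 142]
t=48: [94, 202, 202, 202, 94, 100, 100, 104]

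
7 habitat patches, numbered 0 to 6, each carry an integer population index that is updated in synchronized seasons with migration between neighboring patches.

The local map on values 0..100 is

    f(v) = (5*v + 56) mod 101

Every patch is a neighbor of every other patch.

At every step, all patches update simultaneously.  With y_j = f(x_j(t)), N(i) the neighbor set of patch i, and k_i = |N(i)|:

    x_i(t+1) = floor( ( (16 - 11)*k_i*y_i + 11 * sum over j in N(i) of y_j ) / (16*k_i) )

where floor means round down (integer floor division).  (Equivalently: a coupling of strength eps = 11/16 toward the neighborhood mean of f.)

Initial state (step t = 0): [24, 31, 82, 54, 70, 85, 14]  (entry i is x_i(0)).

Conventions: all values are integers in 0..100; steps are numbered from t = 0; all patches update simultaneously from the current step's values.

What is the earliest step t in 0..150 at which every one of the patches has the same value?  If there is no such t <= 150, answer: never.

Answer: never
Key observation: The state at step 11 reappears at step 15 — the system is in a cycle of period 4 from step 11 on.  No step 0..15 is synchronized, and the cycle repeats forever, so no step up to 150 (or ever) has all patches equal.

Derivation:
t=0: [24, 31, 82, 54, 70, 85, 14]  (not all equal)
t=1: [46, 33, 43, 35, 31, 46, 36]  (not all equal)
t=2: [54, 41, 51, 43, 39, 54, 44]  (not all equal)
t=3: [39, 46, 36, 48, 44, 39, 49]  (not all equal)
t=4: [65, 71, 62, 73, 69, 65, 74]  (not all equal)
t=5: [57, 42, 54, 44, 60, 57, 45]  (not all equal)
t=6: [49, 54, 46, 56, 52, 49, 57]  (not all equal)
t=7: [64, 49, 61, 51, 47, 64, 52]  (not all equal)
t=8: [61, 66, 58, 48, 64, 61, 49]  (not all equal)
t=9: [69, 74, 66, 76, 72, 69, 77]  (not all equal)
t=10: [63, 48, 60, 50, 46, 63, 51]  (not all equal)
t=11: [56, 61, 53, 43, 59, 56, 44]  (not all equal)
t=12: [44, 49, 41, 51, 47, 44, 52]  (not all equal)
t=13: [62, 67, 59, 49, 65, 62, 50]  (not all equal)
t=14: [63, 68, 60, 70, 66, 63, 51]  (not all equal)
t=15: [56, 61, 53, 43, 59, 56, 44]  (not all equal)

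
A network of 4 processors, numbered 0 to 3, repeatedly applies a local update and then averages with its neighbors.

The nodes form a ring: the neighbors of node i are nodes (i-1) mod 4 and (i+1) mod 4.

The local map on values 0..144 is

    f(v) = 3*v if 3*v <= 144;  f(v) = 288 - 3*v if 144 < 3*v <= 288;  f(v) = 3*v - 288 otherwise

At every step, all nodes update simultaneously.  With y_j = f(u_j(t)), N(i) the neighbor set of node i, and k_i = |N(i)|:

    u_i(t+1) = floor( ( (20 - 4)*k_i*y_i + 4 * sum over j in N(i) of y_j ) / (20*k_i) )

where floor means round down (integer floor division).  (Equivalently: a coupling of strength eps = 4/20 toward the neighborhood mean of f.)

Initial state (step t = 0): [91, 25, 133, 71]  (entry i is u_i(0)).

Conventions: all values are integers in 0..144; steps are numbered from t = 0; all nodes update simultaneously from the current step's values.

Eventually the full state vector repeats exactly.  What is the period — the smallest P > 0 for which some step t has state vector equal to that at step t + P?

Simulating step by step:
t=0: [91, 25, 133, 71]
t=1: [27, 72, 103, 72]
t=2: [79, 67, 31, 67]
t=3: [58, 84, 91, 84]
t=4: [98, 41, 19, 41]
t=5: [29, 104, 70, 104]
t=6: [74, 35, 67, 35]
t=7: [73, 99, 90, 99]
t=8: [57, 15, 16, 15]
t=9: [102, 52, 47, 52]
t=10: [40, 121, 139, 121]
t=11: [111, 84, 118, 84]
t=12: [43, 39, 60, 39]
t=13: [126, 117, 109, 117]
t=14: [84, 63, 43, 63]
t=15: [48, 95, 123, 95]
t=16: [115, 24, 65, 24]
t=17: [60, 72, 88, 72]
t=18: [100, 70, 33, 70]
t=19: [25, 73, 94, 73]
t=20: [73, 63, 18, 63]
t=21: [75, 91, 63, 91]
t=22: [53, 28, 82, 28]
t=23: [120, 84, 50, 84]
t=24: [64, 49, 117, 49]
t=25: [105, 128, 78, 128]
t=26: [40, 84, 62, 84]
t=27: [103, 51, 88, 51]
t=28: [43, 112, 46, 112]
t=29: [112, 65, 120, 65]
t=30: [57, 86, 76, 86]
t=31: [99, 41, 54, 41]
t=32: [31, 111, 125, 111]
t=33: [83, 54, 78, 54]
t=34: [56, 110, 68, 110]
t=35: [104, 54, 75, 54]
t=36: [44, 109, 75, 109]
t=37: [113, 50, 58, 50]
t=38: [68, 126, 118, 126]
t=39: [85, 87, 70, 87]
t=40: [31, 32, 67, 32]
t=41: [93, 94, 88, 94]
t=42: [8, 8, 20, 8]
t=43: [24, 27, 52, 27]
t=44: [73, 85, 121, 85]
t=45: [61, 40, 66, 40]
t=46: [108, 115, 96, 115]
t=47: [40, 49, 11, 49]
t=48: [124, 128, 54, 128]
t=49: [86, 97, 120, 97]
t=50: [24, 12, 58, 12]
t=51: [64, 47, 98, 47]
t=52: [105, 123, 33, 123]
t=53: [37, 77, 95, 77]
t=54: [100, 57, 13, 57]
t=55: [33, 98, 54, 98]
t=56: [80, 27, 102, 27]
t=57: [54, 71, 30, 71]
t=58: [115, 81, 87, 81]
t=59: [54, 44, 30, 44]
t=60: [127, 127, 98, 127]
t=61: [93, 84, 23, 84]
t=62: [14, 36, 62, 36]
t=63: [55, 100, 103, 100]
t=64: [100, 24, 19, 24]
t=65: [24, 64, 60, 64]
t=66: [76, 94, 105, 94]
t=67: [49, 13, 22, 13]
t=68: [120, 51, 60, 51]
t=69: [84, 126, 113, 126]
t=70: [46, 80, 58, 80]
t=71: [120, 63, 100, 63]
t=72: [77, 87, 29, 87]
t=73: [51, 36, 75, 36]
t=74: [129, 106, 72, 106]
t=75: [85, 41, 63, 41]
t=76: [51, 111, 103, 111]
t=77: [117, 51, 25, 51]
t=78: [77, 121, 87, 121]
t=79: [60, 68, 36, 68]
t=80: [103, 88, 103, 88]
t=81: [21, 23, 21, 23]
t=82: [64, 67, 64, 67]
t=83: [94, 88, 94, 88]
t=84: [9, 20, 9, 20]
t=85: [33, 53, 33, 53]
t=86: [105, 123, 105, 123]
t=87: [37, 70, 37, 70]
t=88: [104, 84, 104, 84]
t=89: [26, 33, 26, 33]
t=90: [82, 94, 82, 94]
t=91: [34, 13, 34, 13]
t=92: [89, 51, 89, 51]
t=93: [43, 112, 43, 112]
t=94: [112, 64, 112, 64]
t=95: [57, 86, 57, 86]
t=96: [99, 47, 99, 47]
t=97: [35, 114, 35, 114]
t=98: [94, 64, 94, 64]
t=99: [24, 78, 24, 78]
t=100: [68, 57, 68, 57]
t=101: [90, 110, 90, 110]
t=102: [22, 37, 22, 37]
t=103: [75, 102, 75, 102]
t=104: [54, 27, 54, 27]
t=105: [117, 90, 117, 90]
t=106: [54, 27, 54, 27]

Answer: 2
Key observation: The state at step 104, [54, 27, 54, 27], reappears at step 106 — and no state repeats earlier — so the cycle the system enters has period 2.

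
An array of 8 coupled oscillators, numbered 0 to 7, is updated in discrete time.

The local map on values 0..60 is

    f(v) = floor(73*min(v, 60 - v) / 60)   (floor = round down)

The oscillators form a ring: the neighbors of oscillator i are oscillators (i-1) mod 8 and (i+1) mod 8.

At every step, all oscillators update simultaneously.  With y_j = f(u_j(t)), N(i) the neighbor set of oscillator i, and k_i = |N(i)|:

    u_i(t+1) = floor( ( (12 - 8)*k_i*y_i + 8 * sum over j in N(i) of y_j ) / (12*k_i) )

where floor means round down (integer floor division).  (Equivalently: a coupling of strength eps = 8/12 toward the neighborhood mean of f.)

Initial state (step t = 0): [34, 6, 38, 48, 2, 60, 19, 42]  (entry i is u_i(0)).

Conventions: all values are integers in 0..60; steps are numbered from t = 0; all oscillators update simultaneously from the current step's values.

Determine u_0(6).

Simulating step by step:
t=0: [34, 6, 38, 48, 2, 60, 19, 42]
t=1: [19, 21, 15, 14, 5, 8, 14, 25]
t=2: [26, 22, 20, 13, 10, 10, 18, 23]
t=3: [28, 27, 21, 17, 13, 15, 20, 26]
t=4: [32, 30, 25, 20, 17, 19, 24, 29]
t=5: [35, 33, 30, 24, 22, 24, 29, 32]
t=6: [32, 32, 32, 30, 28, 30, 32, 33]

Answer: u_0(6) = 32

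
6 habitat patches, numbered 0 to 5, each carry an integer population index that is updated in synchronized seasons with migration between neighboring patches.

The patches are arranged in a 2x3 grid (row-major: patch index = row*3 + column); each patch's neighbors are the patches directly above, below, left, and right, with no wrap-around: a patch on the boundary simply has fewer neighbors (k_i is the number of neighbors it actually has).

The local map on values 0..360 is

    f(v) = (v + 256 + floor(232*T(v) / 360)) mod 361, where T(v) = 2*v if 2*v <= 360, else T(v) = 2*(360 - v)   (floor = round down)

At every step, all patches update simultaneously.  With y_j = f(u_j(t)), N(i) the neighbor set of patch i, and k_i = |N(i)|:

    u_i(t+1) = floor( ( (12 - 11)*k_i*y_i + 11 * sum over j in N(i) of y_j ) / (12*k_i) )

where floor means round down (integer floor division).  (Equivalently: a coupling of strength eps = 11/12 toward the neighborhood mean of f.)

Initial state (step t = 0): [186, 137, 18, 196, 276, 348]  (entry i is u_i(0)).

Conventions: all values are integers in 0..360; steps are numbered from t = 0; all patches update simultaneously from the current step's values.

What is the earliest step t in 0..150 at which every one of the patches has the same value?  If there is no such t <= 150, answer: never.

Answer: 4
Key observation: Synchronization is absorbing here: once all patches are equal they stay equal, and step 4 is the first all-equal step.

Derivation:
t=0: [186, 137, 18, 196, 276, 348]  (not all equal)
t=1: [259, 286, 238, 292, 257, 285]  (not all equal)
t=2: [275, 285, 277, 283, 276, 286]  (not all equal)
t=3: [276, 278, 276, 278, 276, 278]  (not all equal)
t=4: [278, 278, 278, 278, 278, 278]  (all equal)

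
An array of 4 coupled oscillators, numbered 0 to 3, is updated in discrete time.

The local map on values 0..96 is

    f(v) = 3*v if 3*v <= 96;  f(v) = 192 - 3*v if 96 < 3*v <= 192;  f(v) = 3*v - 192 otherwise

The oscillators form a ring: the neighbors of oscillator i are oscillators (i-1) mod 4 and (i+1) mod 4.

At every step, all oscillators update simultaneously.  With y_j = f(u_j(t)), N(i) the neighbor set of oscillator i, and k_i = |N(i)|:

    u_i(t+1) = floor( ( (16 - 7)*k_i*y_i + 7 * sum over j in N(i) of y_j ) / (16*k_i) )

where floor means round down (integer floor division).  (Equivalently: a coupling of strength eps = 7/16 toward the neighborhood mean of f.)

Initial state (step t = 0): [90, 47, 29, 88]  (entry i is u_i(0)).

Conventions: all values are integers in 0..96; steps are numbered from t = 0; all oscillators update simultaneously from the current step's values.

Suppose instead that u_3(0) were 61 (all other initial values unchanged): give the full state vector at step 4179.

Answer: [22, 58, 58, 22]
Key observation: The state at step 27, [22, 58, 58, 22], reappears at step 33: the system is in a cycle of period 6 from step 27 on.  Therefore the state at step 4179 equals the state at step 27 + ((4179 - 27) mod 6) = 27, which is [22, 58, 58, 22].

Derivation:
t=0: [90, 47, 29, 61]
t=1: [57, 64, 62, 41]
t=2: [26, 5, 18, 44]
t=3: [60, 37, 46, 62]
t=4: [25, 60, 49, 17]
t=5: [55, 33, 39, 54]
t=6: [42, 74, 69, 39]
t=7: [60, 34, 31, 59]
t=8: [29, 73, 75, 31]
t=9: [75, 41, 44, 78]
t=10: [42, 59, 58, 43]
t=11: [54, 26, 27, 53]
t=12: [41, 68, 69, 42]
t=13: [55, 25, 25, 55]
t=14: [37, 64, 64, 37]
t=15: [63, 17, 17, 63]
t=16: [13, 40, 40, 13]
t=17: [46, 64, 64, 46]
t=18: [42, 11, 11, 42]
t=19: [58, 40, 40, 58]
t=20: [29, 60, 60, 29]
t=21: [70, 28, 28, 70]
t=22: [32, 69, 69, 32]
t=23: [78, 32, 32, 78]
t=24: [53, 84, 84, 53]
t=25: [38, 54, 54, 38]
t=26: [67, 40, 40, 67]
t=27: [22, 58, 58, 22]
t=28: [55, 28, 28, 55]
t=29: [39, 71, 71, 39]
t=30: [63, 32, 32, 63]
t=31: [23, 75, 75, 23]
t=32: [61, 40, 40, 61]
t=33: [22, 58, 58, 22]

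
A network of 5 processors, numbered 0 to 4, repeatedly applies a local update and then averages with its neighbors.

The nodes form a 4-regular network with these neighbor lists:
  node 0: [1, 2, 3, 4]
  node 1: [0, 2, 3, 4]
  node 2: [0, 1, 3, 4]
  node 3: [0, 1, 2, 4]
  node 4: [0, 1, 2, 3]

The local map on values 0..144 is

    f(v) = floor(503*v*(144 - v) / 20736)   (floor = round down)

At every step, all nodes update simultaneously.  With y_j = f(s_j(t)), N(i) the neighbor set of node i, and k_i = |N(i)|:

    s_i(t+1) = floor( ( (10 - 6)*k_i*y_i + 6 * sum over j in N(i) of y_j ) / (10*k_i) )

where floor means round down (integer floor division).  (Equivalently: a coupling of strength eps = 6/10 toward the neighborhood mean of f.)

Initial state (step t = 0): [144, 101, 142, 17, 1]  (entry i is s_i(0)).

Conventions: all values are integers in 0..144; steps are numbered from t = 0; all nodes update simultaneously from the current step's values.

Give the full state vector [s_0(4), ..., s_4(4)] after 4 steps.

Answer: [68, 69, 68, 68, 68]

Derivation:
t=0: [144, 101, 142, 17, 1]
t=1: [24, 51, 26, 37, 25]
t=2: [81, 92, 82, 87, 81]
t=3: [121, 119, 121, 120, 121]
t=4: [68, 69, 68, 68, 68]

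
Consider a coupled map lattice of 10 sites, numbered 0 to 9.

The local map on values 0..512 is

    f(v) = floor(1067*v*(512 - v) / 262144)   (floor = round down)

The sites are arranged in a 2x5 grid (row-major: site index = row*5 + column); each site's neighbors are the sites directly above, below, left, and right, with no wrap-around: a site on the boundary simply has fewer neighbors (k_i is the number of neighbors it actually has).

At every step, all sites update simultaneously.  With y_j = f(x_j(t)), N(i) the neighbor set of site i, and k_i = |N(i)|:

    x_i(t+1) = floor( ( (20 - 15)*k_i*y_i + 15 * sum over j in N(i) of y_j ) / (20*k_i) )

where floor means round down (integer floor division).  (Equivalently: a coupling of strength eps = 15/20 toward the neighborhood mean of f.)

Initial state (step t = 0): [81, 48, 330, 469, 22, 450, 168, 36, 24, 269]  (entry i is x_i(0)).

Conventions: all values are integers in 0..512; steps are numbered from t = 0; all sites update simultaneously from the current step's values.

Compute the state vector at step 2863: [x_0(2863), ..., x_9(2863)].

Simulating step by step:
t=0: [81, 48, 330, 469, 22, 450, 168, 36, 24, 269]
t=1: [111, 177, 121, 104, 141, 169, 126, 148, 116, 100]
t=2: [223, 202, 206, 190, 180, 200, 223, 198, 186, 191]
t=3: [255, 258, 253, 248, 247, 259, 255, 254, 249, 245]
t=4: [266, 266, 266, 266, 266, 266, 266, 266, 266, 266]
t=5: [266, 266, 266, 266, 266, 266, 266, 266, 266, 266]

Answer: [266, 266, 266, 266, 266, 266, 266, 266, 266, 266]
Key observation: The state at step 4, [266, 266, 266, 266, 266, 266, 266, 266, 266, 266], reappears at step 5: the system is in a cycle of period 1 from step 4 on.  Therefore the state at step 2863 equals the state at step 4 + ((2863 - 4) mod 1) = 4, which is [266, 266, 266, 266, 266, 266, 266, 266, 266, 266].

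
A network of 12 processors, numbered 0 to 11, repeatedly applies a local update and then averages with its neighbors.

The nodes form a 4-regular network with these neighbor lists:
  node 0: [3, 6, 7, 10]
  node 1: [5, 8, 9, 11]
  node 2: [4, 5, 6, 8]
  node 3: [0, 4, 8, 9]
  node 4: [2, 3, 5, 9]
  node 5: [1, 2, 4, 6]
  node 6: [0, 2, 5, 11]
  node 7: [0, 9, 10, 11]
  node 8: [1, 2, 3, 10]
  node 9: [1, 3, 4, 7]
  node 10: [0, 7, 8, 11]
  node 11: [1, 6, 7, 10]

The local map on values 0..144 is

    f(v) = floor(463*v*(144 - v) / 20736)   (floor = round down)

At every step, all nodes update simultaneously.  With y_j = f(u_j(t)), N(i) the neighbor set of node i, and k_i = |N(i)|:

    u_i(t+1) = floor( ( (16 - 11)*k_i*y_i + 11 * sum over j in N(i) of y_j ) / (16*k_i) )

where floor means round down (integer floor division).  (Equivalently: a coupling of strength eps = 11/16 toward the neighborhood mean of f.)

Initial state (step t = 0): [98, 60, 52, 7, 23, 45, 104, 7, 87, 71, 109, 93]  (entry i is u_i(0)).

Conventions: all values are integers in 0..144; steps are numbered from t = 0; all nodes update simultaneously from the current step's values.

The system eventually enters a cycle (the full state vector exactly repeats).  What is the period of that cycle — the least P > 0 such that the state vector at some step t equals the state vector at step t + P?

Simulating step by step:
t=0: [98, 60, 52, 7, 23, 45, 104, 7, 87, 71, 109, 93]
t=1: [68, 108, 95, 73, 77, 94, 99, 76, 90, 73, 84, 86]
t=2: [111, 102, 105, 113, 111, 101, 105, 113, 105, 110, 112, 105]
t=3: [81, 91, 90, 82, 85, 91, 90, 81, 87, 83, 83, 87]
t=4: [112, 109, 108, 112, 110, 108, 109, 112, 110, 111, 111, 110]
t=5: [81, 83, 84, 81, 83, 85, 84, 80, 83, 81, 81, 82]
t=6: [113, 112, 112, 113, 112, 112, 112, 113, 112, 113, 113, 113]
t=7: [78, 79, 80, 78, 79, 80, 79, 78, 79, 78, 78, 78]
t=8: [114, 114, 114, 114, 114, 114, 114, 114, 114, 114, 114, 114]
t=9: [76, 76, 76, 76, 76, 76, 76, 76, 76, 76, 76, 76]
t=10: [115, 115, 115, 115, 115, 115, 115, 115, 115, 115, 115, 115]
t=11: [74, 74, 74, 74, 74, 74, 74, 74, 74, 74, 74, 74]
t=12: [115, 115, 115, 115, 115, 115, 115, 115, 115, 115, 115, 115]

Answer: 2
Key observation: The state at step 10, [115, 115, 115, 115, 115, 115, 115, 115, 115, 115, 115, 115], reappears at step 12 — and no state repeats earlier — so the cycle the system enters has period 2.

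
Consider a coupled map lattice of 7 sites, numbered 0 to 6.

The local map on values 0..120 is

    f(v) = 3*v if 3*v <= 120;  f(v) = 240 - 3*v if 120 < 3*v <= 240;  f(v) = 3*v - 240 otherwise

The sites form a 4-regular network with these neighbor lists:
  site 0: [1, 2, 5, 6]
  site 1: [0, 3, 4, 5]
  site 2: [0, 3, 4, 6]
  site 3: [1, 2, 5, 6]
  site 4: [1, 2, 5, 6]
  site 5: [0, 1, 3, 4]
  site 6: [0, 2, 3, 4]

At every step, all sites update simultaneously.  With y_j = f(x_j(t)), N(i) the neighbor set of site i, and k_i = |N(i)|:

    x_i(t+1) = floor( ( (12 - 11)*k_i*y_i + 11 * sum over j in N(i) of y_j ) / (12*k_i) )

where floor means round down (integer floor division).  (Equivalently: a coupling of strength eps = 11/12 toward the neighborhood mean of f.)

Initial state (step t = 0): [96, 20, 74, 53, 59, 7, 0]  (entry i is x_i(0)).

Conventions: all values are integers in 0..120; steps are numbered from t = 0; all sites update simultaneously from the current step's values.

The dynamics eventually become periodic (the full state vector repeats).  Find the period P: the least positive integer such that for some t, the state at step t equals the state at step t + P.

Answer: 4
Key observation: The state at step 5, [111, 111, 111, 111, 111, 111, 111], reappears at step 9 — and no state repeats earlier — so the cycle the system enters has period 4.

Derivation:
t=0: [96, 20, 74, 53, 59, 7, 0]
t=1: [26, 53, 45, 29, 27, 59, 48]
t=2: [85, 77, 87, 86, 85, 80, 88]
t=3: [13, 11, 18, 13, 13, 13, 17]
t=4: [43, 38, 43, 43, 43, 37, 43]
t=5: [111, 111, 111, 111, 111, 111, 111]
t=6: [93, 93, 93, 93, 93, 93, 93]
t=7: [39, 39, 39, 39, 39, 39, 39]
t=8: [117, 117, 117, 117, 117, 117, 117]
t=9: [111, 111, 111, 111, 111, 111, 111]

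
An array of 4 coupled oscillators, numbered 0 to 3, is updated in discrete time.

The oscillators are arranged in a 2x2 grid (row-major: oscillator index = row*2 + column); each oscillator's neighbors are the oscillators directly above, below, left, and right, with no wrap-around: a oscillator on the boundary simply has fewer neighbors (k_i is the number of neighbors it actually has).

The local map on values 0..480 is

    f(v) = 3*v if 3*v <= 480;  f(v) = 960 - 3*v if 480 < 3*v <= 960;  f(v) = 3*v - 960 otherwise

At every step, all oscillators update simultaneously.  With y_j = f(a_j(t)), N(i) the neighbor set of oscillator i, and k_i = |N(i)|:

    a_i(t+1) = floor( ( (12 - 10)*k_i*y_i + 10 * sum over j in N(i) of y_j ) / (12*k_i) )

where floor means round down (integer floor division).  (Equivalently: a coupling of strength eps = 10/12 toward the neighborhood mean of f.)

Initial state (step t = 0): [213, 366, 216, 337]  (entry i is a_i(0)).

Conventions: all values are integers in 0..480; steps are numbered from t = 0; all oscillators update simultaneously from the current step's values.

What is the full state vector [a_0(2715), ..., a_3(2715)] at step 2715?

Answer: [256, 128, 128, 256]
Key observation: The state at step 19, [256, 128, 128, 256], reappears at step 21: the system is in a cycle of period 2 from step 19 on.  Therefore the state at step 2715 equals the state at step 19 + ((2715 - 19) mod 2) = 19, which is [256, 128, 128, 256].

Derivation:
t=0: [213, 366, 216, 337]
t=1: [241, 178, 207, 196]
t=2: [358, 324, 310, 380]
t=3: [36, 124, 127, 47]
t=4: [331, 165, 167, 337]
t=5: [390, 112, 111, 393]
t=6: [313, 234, 234, 315]
t=7: [218, 58, 58, 217]
t=8: [196, 285, 285, 196]
t=9: [149, 327, 327, 149]
t=10: [92, 376, 376, 92]
t=11: [186, 258, 258, 186]
t=12: [222, 366, 366, 222]
t=13: [164, 268, 268, 164]
t=14: [208, 416, 416, 208]
t=15: [296, 328, 328, 296]
t=16: [32, 64, 64, 32]
t=17: [176, 112, 112, 176]
t=18: [352, 416, 416, 352]
t=19: [256, 128, 128, 256]
t=20: [352, 224, 224, 352]
t=21: [256, 128, 128, 256]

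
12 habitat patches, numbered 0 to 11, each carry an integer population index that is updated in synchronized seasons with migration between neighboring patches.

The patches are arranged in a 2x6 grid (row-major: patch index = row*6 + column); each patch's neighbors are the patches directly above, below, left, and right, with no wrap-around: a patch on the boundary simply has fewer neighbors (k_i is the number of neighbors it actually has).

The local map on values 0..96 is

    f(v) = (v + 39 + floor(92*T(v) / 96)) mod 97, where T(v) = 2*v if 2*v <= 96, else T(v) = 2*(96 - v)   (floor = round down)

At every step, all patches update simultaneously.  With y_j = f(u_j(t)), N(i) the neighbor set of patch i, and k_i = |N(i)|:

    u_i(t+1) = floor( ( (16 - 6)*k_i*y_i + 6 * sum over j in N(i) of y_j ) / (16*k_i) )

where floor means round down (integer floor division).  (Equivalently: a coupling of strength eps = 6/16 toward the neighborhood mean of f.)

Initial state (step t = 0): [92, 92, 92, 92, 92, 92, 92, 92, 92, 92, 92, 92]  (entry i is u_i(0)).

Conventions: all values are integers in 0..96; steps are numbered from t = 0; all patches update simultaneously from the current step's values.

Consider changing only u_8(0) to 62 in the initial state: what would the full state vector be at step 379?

Simulating step by step:
t=0: [92, 92, 92, 92, 92, 92, 92, 92, 62, 92, 92, 92]
t=1: [41, 41, 44, 41, 41, 41, 41, 44, 58, 44, 41, 41]
t=2: [61, 63, 68, 63, 61, 61, 62, 68, 71, 68, 62, 61]
t=3: [69, 67, 63, 67, 69, 70, 68, 64, 61, 64, 68, 69]
t=4: [62, 64, 67, 64, 62, 61, 63, 66, 69, 66, 63, 62]
t=5: [68, 66, 64, 66, 68, 69, 67, 65, 63, 65, 67, 69]
t=6: [63, 65, 66, 65, 63, 62, 64, 65, 67, 65, 63, 62]
t=7: [67, 66, 65, 66, 67, 68, 67, 65, 64, 66, 67, 68]
t=8: [64, 65, 65, 65, 64, 63, 64, 65, 66, 65, 64, 63]
t=9: [66, 66, 65, 66, 67, 67, 66, 66, 65, 66, 67, 67]
t=10: [65, 65, 65, 65, 64, 64, 65, 65, 65, 65, 64, 64]
t=11: [66, 66, 66, 66, 66, 67, 66, 66, 66, 66, 66, 67]
t=12: [65, 65, 65, 65, 64, 64, 65, 65, 65, 65, 64, 64]

Answer: [66, 66, 66, 66, 66, 67, 66, 66, 66, 66, 66, 67]
Key observation: The state at step 10, [65, 65, 65, 65, 64, 64, 65, 65, 65, 65, 64, 64], reappears at step 12: the system is in a cycle of period 2 from step 10 on.  Therefore the state at step 379 equals the state at step 10 + ((379 - 10) mod 2) = 11, which is [66, 66, 66, 66, 66, 67, 66, 66, 66, 66, 66, 67].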